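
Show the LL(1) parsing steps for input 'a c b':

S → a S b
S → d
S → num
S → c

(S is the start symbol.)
LL(1) parsing maintains a stack (initially the start symbol over $) and the input. At each step: if the stack top is a terminal, match it against the current input token; if it is a non-terminal N, replace it with the RHS of M[N, lookahead] (the unique production whose predict set contains the lookahead).

Stack is shown with the top on the left.

Stack    Input    Action
------------------------
S $      a c b $  output S → a S b
a S b $  a c b $  match 'a'
S b $    c b $    output S → c
c b $    c b $    match 'c'
b $      b $      match 'b'
$        $        accept

The string is accepted.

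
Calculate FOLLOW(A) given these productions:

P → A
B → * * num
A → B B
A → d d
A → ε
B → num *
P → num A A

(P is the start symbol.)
{ $, '*', 'd', 'num' }

To compute FOLLOW(A), find every occurrence of A on a right-hand side N → α A β: add FIRST(β) \ {ε}, and if β is empty or nullable also add FOLLOW(N). Iterate to a fixed point.

In P → A: A is at the end, add FOLLOW(P)
In P → num A A: A is followed by A, add FIRST(A) \ {ε} = { '*', 'd', 'num' }
  A is nullable, so also add FOLLOW(P)
In P → num A A: A is at the end, add FOLLOW(P)

The FOLLOW sets referred to above (computed the same way, to a fixed point):
  FOLLOW(P) = { $ }

Taking the union: FOLLOW(A) = { $, '*', 'd', 'num' }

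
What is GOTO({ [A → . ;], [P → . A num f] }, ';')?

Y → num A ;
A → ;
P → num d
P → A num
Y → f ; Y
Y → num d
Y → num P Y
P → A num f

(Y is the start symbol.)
{ [A → ; .] }

GOTO(I, ';') = CLOSURE({ [A → αX.β] : [A → α.Xβ] ∈ I, X = ';' })

Items with dot before ';', with the dot advanced:
  [A → . ;] → [A → ; .]
Closure adds nothing (no advanced item has the dot before a non-terminal).

GOTO = { [A → ; .] }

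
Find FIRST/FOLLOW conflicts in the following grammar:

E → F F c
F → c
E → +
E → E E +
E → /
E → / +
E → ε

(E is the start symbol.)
Nullable non-terminals: E.
FIRST sets used below: FIRST(F) = { 'c' }, FIRST(E) = { '+', '/', 'c', ε }

E: nullable alternative(s) E → ε; FOLLOW(E) = { $, '+', '/', 'c' }
  E → F F c: FIRST \ {ε} = { 'c' } — overlaps FOLLOW(E) on { 'c' }: CONFLICT
  E → +: FIRST \ {ε} = { '+' } — overlaps FOLLOW(E) on { '+' }: CONFLICT
  E → E E +: FIRST \ {ε} = { '+', '/', 'c' } — overlaps FOLLOW(E) on { '+', '/', 'c' }: CONFLICT
  E → /: FIRST \ {ε} = { '/' } — overlaps FOLLOW(E) on { '/' }: CONFLICT
  E → / +: FIRST \ {ε} = { '/' } — overlaps FOLLOW(E) on { '/' }: CONFLICT
  E → ε: FIRST \ {ε} = { } — this is the only nullable alternative, skip

F has no nullable alternative, so no FIRST/FOLLOW check is needed there.

So the grammar has 5 FIRST/FOLLOW conflicts (marked CONFLICT above).

Answer: Yes. E → F F c with FOLLOW(E) on { 'c' }; E → '+' with FOLLOW(E) on { '+' }; E → E E '+' with FOLLOW(E) on { '+', '/', 'c' }; E → '/' with FOLLOW(E) on { '/' }; E → '/' '+' with FOLLOW(E) on { '/' }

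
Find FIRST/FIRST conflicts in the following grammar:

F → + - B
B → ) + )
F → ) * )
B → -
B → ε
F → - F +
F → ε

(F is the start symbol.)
A FIRST/FIRST conflict occurs when two productions N → α and N → β for the same non-terminal have FIRST(α) ∩ FIRST(β) ≠ ∅ (with ε ∈ FIRST of a nullable right-hand side, so two nullable alternatives also conflict).

Productions for F:
  F → + - B: FIRST = { '+' }
  F → ) * ): FIRST = { ')' }
  F → - F +: FIRST = { '-' }
  F → ε: FIRST = { ε }
Productions for B:
  B → ) + ): FIRST = { ')' }
  B → -: FIRST = { '-' }
  B → ε: FIRST = { ε }

All alternatives of each non-terminal have pairwise disjoint FIRST sets.

Answer: No FIRST/FIRST conflicts.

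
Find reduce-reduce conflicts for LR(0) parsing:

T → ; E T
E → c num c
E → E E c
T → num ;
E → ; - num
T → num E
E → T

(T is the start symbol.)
Yes — I15: [E → T .] vs [T → ; E T .]

A reduce-reduce conflict occurs when an LR(0) state has two complete items [A → α .] and [B → β .] — both call for a reduction, and with no lookahead the parser cannot choose between them.

Augment with T' → T and build the canonical LR(0) collection (I0 = CLOSURE({[T' → . T]}), then GOTO on every symbol after a dot until no new states appear). It has 17 states:
  I0: { [T → . ; E T], [T → . num ;], [T → . num E], [T' → . T] }  — shift
  I1: { [E → . ; - num], [E → . E E c], [E → . T], [E → . c num c], [T → . ; E T], [T → . num ;], [T → . num E], [T → ; . E T] }  — shift
  I2: { [T' → T .] }  — accept
  I3: { [E → . ; - num], [E → . E E c], [E → . T], [E → . c num c], [T → . ; E T], [T → . num ;], [T → . num E], [T → num . ;], [T → num . E] }  — shift
  I4: { [E → . ; - num], [E → . E E c], [E → . T], [E → . c num c], [E → ; . - num], [T → . ; E T], [T → . num ;], [T → . num E], [T → ; . E T], [T → num ; .] }  — shift, reduce
  I5: { [E → . ; - num], [E → . E E c], [E → . T], [E → . c num c], [E → E . E c], [T → . ; E T], [T → . num ;], [T → . num E], [T → num E .] }  — shift, reduce
  I6: { [E → T .] }  — reduce
  I7: { [E → c . num c] }  — shift
  I8: { [E → c num . c] }  — shift
  I9: { [E → c num c .] }  — reduce
  I10: { [E → . ; - num], [E → . E E c], [E → . T], [E → . c num c], [E → ; . - num], [T → . ; E T], [T → . num ;], [T → . num E], [T → ; . E T] }  — shift
  I11: { [E → . ; - num], [E → . E E c], [E → . T], [E → . c num c], [E → E . E c], [E → E E . c], [T → . ; E T], [T → . num ;], [T → . num E] }  — shift
  I12: { [E → E E c .], [E → c . num c] }  — shift, reduce
  I13: { [E → ; - . num] }  — shift
  I14: { [E → . ; - num], [E → . E E c], [E → . T], [E → . c num c], [E → E . E c], [T → . ; E T], [T → . num ;], [T → . num E], [T → ; E . T] }  — shift
  I15: { [E → T .], [T → ; E T .] }  — 2 reduces
  I16: { [E → ; - num .] }  — reduce

I15 contains complete items [E → T .], [T → ; E T .] — reduce-reduce conflict.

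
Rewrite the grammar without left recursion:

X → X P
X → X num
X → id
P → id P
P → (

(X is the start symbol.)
X is directly left-recursive. The standard transformation for
  A → A α₁ | ... | A α_m | β₁ | ... | β_n
is
  A  → β₁ A' | ... | β_n A'
  A' → α₁ A' | ... | α_m A' | ε

X → id becomes X → id X'
X → X P becomes X' → P X'
X → X num becomes X' → num X'
Add X' → ε

Productions for other non-terminals are unchanged:
  P → id P
  P → (

Resulting grammar:
X → id X'
X' → P X'
X' → num X'
X' → ε
P → id P
P → (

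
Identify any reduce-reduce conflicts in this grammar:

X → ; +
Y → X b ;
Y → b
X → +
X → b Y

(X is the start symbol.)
A reduce-reduce conflict occurs when an LR(0) state has two complete items [A → α .] and [B → β .] — both call for a reduction, and with no lookahead the parser cannot choose between them.

Augment with X' → X and build the canonical LR(0) collection (I0 = CLOSURE({[X' → . X]}), then GOTO on every symbol after a dot until no new states appear). It has 11 states:
  I0: { [X → . +], [X → . ; +], [X → . b Y], [X' → . X] }  — shift
  I1: { [X → + .] }  — reduce
  I2: { [X → ; . +] }  — shift
  I3: { [X' → X .] }  — accept
  I4: { [X → . +], [X → . ; +], [X → . b Y], [X → b . Y], [Y → . X b ;], [Y → . b] }  — shift
  I5: { [Y → X . b ;] }  — shift
  I6: { [X → b Y .] }  — reduce
  I7: { [X → . +], [X → . ; +], [X → . b Y], [X → b . Y], [Y → . X b ;], [Y → . b], [Y → b .] }  — shift, reduce
  I8: { [Y → X b . ;] }  — shift
  I9: { [Y → X b ; .] }  — reduce
  I10: { [X → ; + .] }  — reduce

No state contains more than one complete item.

Answer: No reduce-reduce conflicts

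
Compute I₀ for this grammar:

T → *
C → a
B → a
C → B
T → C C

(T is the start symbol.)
First, augment the grammar with T' → T
I₀ = CLOSURE({ [T' → . T] }):
  [T' → . T] has the dot before T: add [T → . *], [T → . C C]
  [T → . C C] has the dot before C: add [C → . a], [C → . B]
  [C → . B] has the dot before B: add [B → . a]
No further items can be added.

I₀ = { [B → . a], [C → . B], [C → . a], [T → . *], [T → . C C], [T' → . T] }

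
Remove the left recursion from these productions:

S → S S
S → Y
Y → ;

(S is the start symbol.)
S → Y S'
S' → S S'
S' → ε
Y → ;

S is directly left-recursive. The standard transformation for
  A → A α₁ | ... | A α_m | β₁ | ... | β_n
is
  A  → β₁ A' | ... | β_n A'
  A' → α₁ A' | ... | α_m A' | ε

S → Y becomes S → Y S'
S → S S becomes S' → S S'
Add S' → ε

Productions for other non-terminals are unchanged:
  Y → ;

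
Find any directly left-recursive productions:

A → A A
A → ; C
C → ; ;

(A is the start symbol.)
Direct left recursion occurs when N → N α for some non-terminal N (the right-hand side begins with the left-hand side itself).

A → A A: LEFT RECURSIVE (starts with A)
A → ; C: starts with ';'
C → ; ;: starts with ';'

The grammar has direct left recursion on: A.

Answer: Yes, A is left-recursive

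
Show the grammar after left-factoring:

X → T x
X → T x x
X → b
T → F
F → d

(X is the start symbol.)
Left-factoring transforms A → αβ₁ | αβ₂ into A → αA' and A' → β₁ | β₂
(α is the longest common prefix among the alternatives). Repeat until
no nonterminal has two alternatives with a common prefix.

Round 1: X has alternatives sharing prefix 'T x'. Introduce X': X → T x X'
  Add: X' → ε
  Add: X' → x

No remaining common prefixes — done.

Resulting grammar:
X → T x X'
X' → ε
X' → x
X → b
T → F
F → d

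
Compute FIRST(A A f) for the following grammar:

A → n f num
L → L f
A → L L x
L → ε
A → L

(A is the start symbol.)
{ 'f', 'n', 'x' }

FIRST sets of the non-terminals involved (from the grammar, by fixed-point iteration):
  FIRST(A) = { 'f', 'n', 'x', ε }

To compute FIRST(A A f), process the symbols left to right:
Symbol A is a non-terminal. Add FIRST(A) \ {ε} = { 'f', 'n', 'x' }
A is nullable (ε ∈ FIRST(A)), continue to the next symbol.
Symbol A is a non-terminal. Add FIRST(A) \ {ε} = { 'f', 'n', 'x' }
A is nullable (ε ∈ FIRST(A)), continue to the next symbol.
Symbol f is a terminal. Add 'f' and stop.
FIRST(A A f) = { 'f', 'n', 'x' }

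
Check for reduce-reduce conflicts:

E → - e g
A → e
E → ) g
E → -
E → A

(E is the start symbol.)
No reduce-reduce conflicts

A reduce-reduce conflict occurs when an LR(0) state has two complete items [A → α .] and [B → β .] — both call for a reduction, and with no lookahead the parser cannot choose between them.

Augment with E' → E and build the canonical LR(0) collection (I0 = CLOSURE({[E' → . E]}), then GOTO on every symbol after a dot until no new states appear). It has 9 states:
  I0: { [A → . e], [E → . ) g], [E → . - e g], [E → . -], [E → . A], [E' → . E] }  — shift
  I1: { [E → ) . g] }  — shift
  I2: { [E → - . e g], [E → - .] }  — shift, reduce
  I3: { [E → A .] }  — reduce
  I4: { [E' → E .] }  — accept
  I5: { [A → e .] }  — reduce
  I6: { [E → - e . g] }  — shift
  I7: { [E → - e g .] }  — reduce
  I8: { [E → ) g .] }  — reduce

No state contains more than one complete item.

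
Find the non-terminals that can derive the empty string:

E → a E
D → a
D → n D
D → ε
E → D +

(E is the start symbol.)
ε-productions: D → ε
So D is immediately nullable.
No further non-terminal can be added: every production for the remaining non-terminals contains a terminal or a non-nullable non-terminal.
Nullable = { 'D' }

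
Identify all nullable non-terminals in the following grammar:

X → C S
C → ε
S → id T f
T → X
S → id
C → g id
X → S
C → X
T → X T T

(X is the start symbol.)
{ 'C' }

ε-productions: C → ε
So C is immediately nullable.
No further non-terminal can be added: every production for the remaining non-terminals contains a terminal or a non-nullable non-terminal.
Nullable = { 'C' }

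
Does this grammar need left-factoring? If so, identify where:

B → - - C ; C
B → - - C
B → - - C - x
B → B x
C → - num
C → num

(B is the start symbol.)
Left-factoring is needed when two productions for the same non-terminal
share a common prefix on the right-hand side.

Productions for B:
  B → - - C ; C
  B → - - C
  B → - - C - x
  B → B x
Productions for C:
  C → - num
  C → num

Found common prefix '- - C' in productions for B

Answer: Yes, B has productions with common prefix '- - C'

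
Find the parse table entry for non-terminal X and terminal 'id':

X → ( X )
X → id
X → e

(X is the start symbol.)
X → id

To find M[X, 'id'], we find productions for X where 'id' is in the predict set (PREDICT(N → α) = (FIRST(α) \ {ε}) ∪ (FOLLOW(N) if α ⇒* ε)).

X → ( X ): PREDICT = { '(' }
X → id: PREDICT = { 'id' }
  'id' is in predict set, so this production goes in M[X, 'id']
X → e: PREDICT = { 'e' }

M[X, 'id'] = X → id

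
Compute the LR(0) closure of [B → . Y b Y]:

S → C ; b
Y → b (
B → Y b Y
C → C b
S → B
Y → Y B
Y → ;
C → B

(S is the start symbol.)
To compute CLOSURE, for each item [A → α.Bβ] where B is a non-terminal, add [B → .γ] for all productions B → γ; repeat for the newly added items until nothing changes.

Start with: [B → . Y b Y]
  [B → . Y b Y] has the dot before Y: add [Y → . b (], [Y → . Y B], [Y → . ;]
No further items can be added.

CLOSURE = { [B → . Y b Y], [Y → . ;], [Y → . Y B], [Y → . b (] }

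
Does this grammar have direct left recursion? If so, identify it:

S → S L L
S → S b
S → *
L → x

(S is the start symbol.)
S → S L L: LEFT RECURSIVE (starts with S)
S → S b: LEFT RECURSIVE (starts with S)
S → *: starts with '*'
L → x: starts with x

The grammar has direct left recursion on: S.

Answer: Yes, S is left-recursive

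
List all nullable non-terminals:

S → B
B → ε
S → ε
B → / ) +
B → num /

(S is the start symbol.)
ε-productions: B → ε, S → ε
So B, S are immediately nullable.
Every non-terminal is now nullable.
Nullable = { 'B', 'S' }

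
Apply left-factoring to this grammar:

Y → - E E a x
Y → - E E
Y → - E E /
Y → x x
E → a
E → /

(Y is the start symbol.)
Left-factoring transforms A → αβ₁ | αβ₂ into A → αA' and A' → β₁ | β₂
(α is the longest common prefix among the alternatives). Repeat until
no nonterminal has two alternatives with a common prefix.

Round 1: Y has alternatives sharing prefix '- E E'. Introduce Y': Y → - E E Y'
  Add: Y' → a x
  Add: Y' → ε
  Add: Y' → /

No remaining common prefixes — done.

Resulting grammar:
Y → - E E Y'
Y' → a x
Y' → ε
Y' → /
Y → x x
E → a
E → /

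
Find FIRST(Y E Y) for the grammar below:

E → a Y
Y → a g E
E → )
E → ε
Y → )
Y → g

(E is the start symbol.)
FIRST sets of the non-terminals involved (from the grammar, by fixed-point iteration):
  FIRST(Y) = { ')', 'a', 'g' }

To compute FIRST(Y E Y), process the symbols left to right:
Symbol Y is a non-terminal. Add FIRST(Y) \ {ε} = { ')', 'a', 'g' }
Y is not nullable (ε ∉ FIRST(Y)), so stop here.
FIRST(Y E Y) = { ')', 'a', 'g' }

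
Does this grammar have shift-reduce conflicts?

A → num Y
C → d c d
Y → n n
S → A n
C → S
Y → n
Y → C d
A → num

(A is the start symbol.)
A shift-reduce conflict occurs when an LR(0) state has both:
  - a complete (reduce) item [A → α .] (dot at the end), and
  - a shift item [B → β . c γ] (dot before a terminal).

Augment with A' → A and build the canonical LR(0) collection (I0 = CLOSURE({[A' → . A]}), then GOTO on every symbol after a dot until no new states appear). It has 14 states:
  I0: { [A → . num Y], [A → . num], [A' → . A] }  — shift
  I1: { [A' → A .] }  — accept
  I2: { [A → . num Y], [A → . num], [A → num . Y], [A → num .], [C → . S], [C → . d c d], [S → . A n], [Y → . C d], [Y → . n n], [Y → . n] }  — shift, reduce
  I3: { [S → A . n] }  — shift
  I4: { [Y → C . d] }  — shift
  I5: { [C → S .] }  — reduce
  I6: { [A → num Y .] }  — reduce
  I7: { [C → d . c d] }  — shift
  I8: { [Y → n . n], [Y → n .] }  — shift, reduce
  I9: { [Y → n n .] }  — reduce
  I10: { [C → d c . d] }  — shift
  I11: { [C → d c d .] }  — reduce
  I12: { [Y → C d .] }  — reduce
  I13: { [S → A n .] }  — reduce

I2 contains reduce item [A → num .] and shift items [A → . num], [A → . num Y], [C → . d c d], [Y → . n], [Y → . n n] — shift-reduce conflict.
I8 contains reduce item [Y → n .] and shift item [Y → n . n] — shift-reduce conflict.

Answer: Yes — I2: [A → num .] vs [A → . num]; I8: [Y → n .] vs [Y → n . n]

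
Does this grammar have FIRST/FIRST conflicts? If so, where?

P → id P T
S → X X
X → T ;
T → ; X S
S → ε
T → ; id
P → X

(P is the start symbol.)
Yes. T → ';' X S / T → ';' id on { ';' }

A FIRST/FIRST conflict occurs when two productions N → α and N → β for the same non-terminal have FIRST(α) ∩ FIRST(β) ≠ ∅ (with ε ∈ FIRST of a nullable right-hand side, so two nullable alternatives also conflict).

FIRST sets of the non-terminals at (or reachable through a nullable prefix from) the front of some alternative:
  FIRST(X) = { ';' }

Productions for P:
  P → id P T: FIRST = { 'id' }
  P → X: FIRST = { ';' }
Productions for S:
  S → X X: FIRST = { ';' }
  S → ε: FIRST = { ε }
Productions for T:
  T → ; X S: FIRST = { ';' }
  T → ; id: FIRST = { ';' }
X has only one production, so no FIRST/FIRST conflict is possible there.

Conflict for T: T → ; X S and T → ; id
  Overlap: { ';' }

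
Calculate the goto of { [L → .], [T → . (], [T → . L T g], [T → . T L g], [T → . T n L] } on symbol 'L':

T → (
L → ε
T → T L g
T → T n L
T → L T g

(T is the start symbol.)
GOTO(I, 'L') = CLOSURE({ [A → αX.β] : [A → α.Xβ] ∈ I, X = 'L' })

Items with dot before 'L', with the dot advanced:
  [T → . L T g] → [T → L . T g]
Closure of the advanced items:
  [T → L . T g] has the dot before T: add [T → . (], [T → . T L g], [T → . T n L], [T → . L T g]
  [T → . L T g] has the dot before L: add [L → .]

GOTO = { [L → .], [T → . (], [T → . L T g], [T → . T L g], [T → . T n L], [T → L . T g] }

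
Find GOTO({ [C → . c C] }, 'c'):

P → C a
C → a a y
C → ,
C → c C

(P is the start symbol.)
{ [C → . ,], [C → . a a y], [C → . c C], [C → c . C] }

GOTO(I, 'c') = CLOSURE({ [A → αX.β] : [A → α.Xβ] ∈ I, X = 'c' })

Items with dot before 'c', with the dot advanced:
  [C → . c C] → [C → c . C]
Closure of the advanced items:
  [C → c . C] has the dot before C: add [C → . a a y], [C → . ,], [C → . c C]

GOTO = { [C → . ,], [C → . a a y], [C → . c C], [C → c . C] }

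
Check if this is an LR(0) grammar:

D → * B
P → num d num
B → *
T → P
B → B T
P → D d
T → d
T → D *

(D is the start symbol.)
A grammar is LR(0) if no state in the canonical LR(0) collection has:
  - both a shift item (dot before a terminal) and a complete item (shift-reduce conflict), or
  - two or more complete items (reduce-reduce conflict; the accept item [D' → D .] counts as a complete item here).

Augment with D' → D and build the canonical LR(0) collection (I0 = CLOSURE({[D' → . D]}), then GOTO on every symbol after a dot until no new states appear). It has 14 states:
  I0: { [D → . * B], [D' → . D] }  — shift
  I1: { [B → . *], [B → . B T], [D → * . B] }  — shift
  I2: { [D' → D .] }  — accept
  I3: { [B → * .] }  — reduce
  I4: { [B → B . T], [D → * B .], [D → . * B], [P → . D d], [P → . num d num], [T → . D *], [T → . P], [T → . d] }  — shift, reduce
  I5: { [P → D . d], [T → D . *] }  — shift
  I6: { [T → P .] }  — reduce
  I7: { [B → B T .] }  — reduce
  I8: { [T → d .] }  — reduce
  I9: { [P → num . d num] }  — shift
  I10: { [P → num d . num] }  — shift
  I11: { [P → num d num .] }  — reduce
  I12: { [T → D * .] }  — reduce
  I13: { [P → D d .] }  — reduce

Conflict in state I4:
  Shift-reduce conflict between [D → * B .] and [D → . * B]
So the grammar is NOT LR(0).

Answer: No. Shift-reduce conflict between [D → * B .] and [D → . * B]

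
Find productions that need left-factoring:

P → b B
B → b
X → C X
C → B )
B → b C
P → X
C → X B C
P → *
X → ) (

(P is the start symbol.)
Left-factoring is needed when two productions for the same non-terminal
share a common prefix on the right-hand side.

Productions for P:
  P → b B
  P → X
  P → *
Productions for B:
  B → b
  B → b C
Productions for X:
  X → C X
  X → ) (
Productions for C:
  C → B )
  C → X B C

Found common prefix 'b' in productions for B

Answer: Yes, B has productions with common prefix 'b'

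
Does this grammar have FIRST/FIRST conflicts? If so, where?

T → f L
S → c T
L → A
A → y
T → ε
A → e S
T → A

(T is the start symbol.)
No FIRST/FIRST conflicts.

FIRST sets of the non-terminals at (or reachable through a nullable prefix from) the front of some alternative:
  FIRST(A) = { 'e', 'y' }

Productions for T:
  T → f L: FIRST = { 'f' }
  T → ε: FIRST = { ε }
  T → A: FIRST = { 'e', 'y' }
Productions for A:
  A → y: FIRST = { 'y' }
  A → e S: FIRST = { 'e' }
S, L have only one production, so no FIRST/FIRST conflict is possible there.

All alternatives of each non-terminal have pairwise disjoint FIRST sets.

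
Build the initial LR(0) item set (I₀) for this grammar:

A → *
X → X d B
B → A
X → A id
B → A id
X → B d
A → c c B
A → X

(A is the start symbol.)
First, augment the grammar with A' → A
I₀ = CLOSURE({ [A' → . A] }):
  [A' → . A] has the dot before A: add [A → . *], [A → . c c B], [A → . X]
  [A → . X] has the dot before X: add [X → . X d B], [X → . A id], [X → . B d]
  [X → . B d] has the dot before B: add [B → . A], [B → . A id]
No further items can be added.

I₀ = { [A → . *], [A → . X], [A → . c c B], [A' → . A], [B → . A id], [B → . A], [X → . A id], [X → . B d], [X → . X d B] }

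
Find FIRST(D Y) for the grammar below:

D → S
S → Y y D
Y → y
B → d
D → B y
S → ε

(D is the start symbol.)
FIRST sets of the non-terminals involved (from the grammar, by fixed-point iteration):
  FIRST(D) = { 'd', 'y', ε }
  FIRST(Y) = { 'y' }

To compute FIRST(D Y), process the symbols left to right:
Symbol D is a non-terminal. Add FIRST(D) \ {ε} = { 'd', 'y' }
D is nullable (ε ∈ FIRST(D)), continue to the next symbol.
Symbol Y is a non-terminal. Add FIRST(Y) \ {ε} = { 'y' }
Y is not nullable (ε ∉ FIRST(Y)), so stop here.
FIRST(D Y) = { 'd', 'y' }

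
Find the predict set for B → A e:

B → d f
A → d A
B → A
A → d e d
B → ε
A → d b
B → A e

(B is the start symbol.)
{ 'd' }

PREDICT(B → A e) = (FIRST(RHS) \ {ε}) ∪ (FOLLOW(B) if ε ∈ FIRST(RHS), i.e. RHS ⇒* ε)
FIRST(A) = { 'd' }
FIRST(A e) = { 'd' }
ε ∉ FIRST(A e), so FOLLOW(B) is not added.
PREDICT(B → A e) = { 'd' }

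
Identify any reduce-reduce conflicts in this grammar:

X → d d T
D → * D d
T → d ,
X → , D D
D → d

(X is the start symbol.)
A reduce-reduce conflict occurs when an LR(0) state has two complete items [A → α .] and [B → β .] — both call for a reduction, and with no lookahead the parser cannot choose between them.

Augment with X' → X and build the canonical LR(0) collection (I0 = CLOSURE({[X' → . X]}), then GOTO on every symbol after a dot until no new states appear). It has 14 states:
  I0: { [X → . , D D], [X → . d d T], [X' → . X] }  — shift
  I1: { [D → . * D d], [D → . d], [X → , . D D] }  — shift
  I2: { [X' → X .] }  — accept
  I3: { [X → d . d T] }  — shift
  I4: { [T → . d ,], [X → d d . T] }  — shift
  I5: { [X → d d T .] }  — reduce
  I6: { [T → d . ,] }  — shift
  I7: { [T → d , .] }  — reduce
  I8: { [D → * . D d], [D → . * D d], [D → . d] }  — shift
  I9: { [D → . * D d], [D → . d], [X → , D . D] }  — shift
  I10: { [D → d .] }  — reduce
  I11: { [X → , D D .] }  — reduce
  I12: { [D → * D . d] }  — shift
  I13: { [D → * D d .] }  — reduce

No state contains more than one complete item.

Answer: No reduce-reduce conflicts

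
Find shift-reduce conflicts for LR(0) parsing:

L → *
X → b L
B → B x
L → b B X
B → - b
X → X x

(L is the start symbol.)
Yes — I6: [L → b B X .] vs [X → X . x]

A shift-reduce conflict occurs when an LR(0) state has both:
  - a complete (reduce) item [A → α .] (dot at the end), and
  - a shift item [B → β . c γ] (dot before a terminal).

Augment with L' → L and build the canonical LR(0) collection (I0 = CLOSURE({[L' → . L]}), then GOTO on every symbol after a dot until no new states appear). It has 12 states:
  I0: { [L → . *], [L → . b B X], [L' → . L] }  — shift
  I1: { [L → * .] }  — reduce
  I2: { [L' → L .] }  — accept
  I3: { [B → . - b], [B → . B x], [L → b . B X] }  — shift
  I4: { [B → - . b] }  — shift
  I5: { [B → B . x], [L → b B . X], [X → . X x], [X → . b L] }  — shift
  I6: { [L → b B X .], [X → X . x] }  — shift, reduce
  I7: { [L → . *], [L → . b B X], [X → b . L] }  — shift
  I8: { [B → B x .] }  — reduce
  I9: { [X → b L .] }  — reduce
  I10: { [X → X x .] }  — reduce
  I11: { [B → - b .] }  — reduce

I6 contains reduce item [L → b B X .] and shift item [X → X . x] — shift-reduce conflict.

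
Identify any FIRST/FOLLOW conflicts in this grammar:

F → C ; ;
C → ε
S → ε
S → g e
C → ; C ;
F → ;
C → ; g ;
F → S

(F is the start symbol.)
Yes. C → ';' C ';' with FOLLOW(C) on { ';' }; C → ';' g ';' with FOLLOW(C) on { ';' }

A FIRST/FOLLOW conflict occurs when a non-terminal N has a nullable alternative N → β (β ⇒* ε) and another alternative N → α with FIRST(α) ∩ FOLLOW(N) ≠ ∅: on such a lookahead the parser cannot decide between expanding α and letting N vanish via β.

Nullable non-terminals: C, F, S.
FIRST sets used below: FIRST(C) = { ';', ε }, FIRST(S) = { 'g', ε }

C: nullable alternative(s) C → ε; FOLLOW(C) = { ';' }
  C → ε: FIRST \ {ε} = { } — this is the only nullable alternative, skip
  C → ; C ;: FIRST \ {ε} = { ';' } — overlaps FOLLOW(C) on { ';' }: CONFLICT
  C → ; g ;: FIRST \ {ε} = { ';' } — overlaps FOLLOW(C) on { ';' }: CONFLICT

F: nullable alternative(s) F → S; FOLLOW(F) = { $ }
  F → C ; ;: FIRST \ {ε} = { ';' } — disjoint from FOLLOW(F)
  F → ;: FIRST \ {ε} = { ';' } — disjoint from FOLLOW(F)
  F → S: FIRST \ {ε} = { 'g' } — this is the only nullable alternative, skip

S: nullable alternative(s) S → ε; FOLLOW(S) = { $ }
  S → ε: FIRST \ {ε} = { } — this is the only nullable alternative, skip
  S → g e: FIRST \ {ε} = { 'g' } — disjoint from FOLLOW(S)

So the grammar has 2 FIRST/FOLLOW conflicts (marked CONFLICT above).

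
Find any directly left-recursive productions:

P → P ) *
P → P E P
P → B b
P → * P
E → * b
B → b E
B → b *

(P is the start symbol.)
Yes, P is left-recursive

P → P ) *: LEFT RECURSIVE (starts with P)
P → P E P: LEFT RECURSIVE (starts with P)
P → B b: starts with B
P → * P: starts with '*'
E → * b: starts with '*'
B → b E: starts with b
B → b *: starts with b

The grammar has direct left recursion on: P.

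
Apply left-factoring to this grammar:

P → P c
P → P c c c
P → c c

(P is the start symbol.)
P → P c P'
P' → ε
P' → c c
P → c c

Left-factoring transforms A → αβ₁ | αβ₂ into A → αA' and A' → β₁ | β₂
(α is the longest common prefix among the alternatives). Repeat until
no nonterminal has two alternatives with a common prefix.

Round 1: P has alternatives sharing prefix 'P c'. Introduce P': P → P c P'
  Add: P' → ε
  Add: P' → c c

No remaining common prefixes — done.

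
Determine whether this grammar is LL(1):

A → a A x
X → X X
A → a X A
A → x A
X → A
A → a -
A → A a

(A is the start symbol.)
A grammar is LL(1) if for each non-terminal N with multiple productions, the predict sets of those productions are pairwise disjoint, where PREDICT(N → α) = (FIRST(α) \ {ε}) ∪ (FOLLOW(N) if α ⇒* ε).

Relevant sets:
  FIRST(A) = { 'a', 'x' }
  FIRST(X) = { 'a', 'x' }

For A:
  PREDICT(A → a A x) = { 'a' }
  PREDICT(A → a X A) = { 'a' }
  PREDICT(A → x A) = { 'x' }
  PREDICT(A → a '-') = { 'a' }
  PREDICT(A → A a) = { 'a', 'x' }
For X:
  PREDICT(X → X X) = { 'a', 'x' }
  PREDICT(X → A) = { 'a', 'x' }

Conflict found: Predict set conflict for A: { 'a' }
The grammar is NOT LL(1).

Answer: No. Predict set conflict for A: { 'a' }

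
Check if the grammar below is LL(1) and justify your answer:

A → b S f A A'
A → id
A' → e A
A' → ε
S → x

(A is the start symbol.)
A grammar is LL(1) if for each non-terminal N with multiple productions, the predict sets of those productions are pairwise disjoint, where PREDICT(N → α) = (FIRST(α) \ {ε}) ∪ (FOLLOW(N) if α ⇒* ε).

Relevant sets:
  FOLLOW(A') = { $, 'e' }

For A:
  PREDICT(A → b S f A A') = { 'b' }
  PREDICT(A → id) = { 'id' }
For A':
  PREDICT(A' → e A) = { 'e' }
  PREDICT(A' → ε) = { $, 'e' }
S has a single production, so nothing to check there.

Conflict found: Predict set conflict for A': { 'e' }
The grammar is NOT LL(1).

Answer: No. Predict set conflict for A': { 'e' }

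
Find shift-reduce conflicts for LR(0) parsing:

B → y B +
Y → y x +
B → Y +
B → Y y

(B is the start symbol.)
A shift-reduce conflict occurs when an LR(0) state has both:
  - a complete (reduce) item [A → α .] (dot at the end), and
  - a shift item [B → β . c γ] (dot before a terminal).

Augment with B' → B and build the canonical LR(0) collection (I0 = CLOSURE({[B' → . B]}), then GOTO on every symbol after a dot until no new states appear). It has 10 states:
  I0: { [B → . Y +], [B → . Y y], [B → . y B +], [B' → . B], [Y → . y x +] }  — shift
  I1: { [B' → B .] }  — accept
  I2: { [B → Y . +], [B → Y . y] }  — shift
  I3: { [B → . Y +], [B → . Y y], [B → . y B +], [B → y . B +], [Y → . y x +], [Y → y . x +] }  — shift
  I4: { [B → y B . +] }  — shift
  I5: { [Y → y x . +] }  — shift
  I6: { [Y → y x + .] }  — reduce
  I7: { [B → y B + .] }  — reduce
  I8: { [B → Y + .] }  — reduce
  I9: { [B → Y y .] }  — reduce

No state contains both a complete item and a shift item.

Answer: No shift-reduce conflicts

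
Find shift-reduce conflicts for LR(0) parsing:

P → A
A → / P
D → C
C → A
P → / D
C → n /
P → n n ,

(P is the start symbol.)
Augment with P' → P and build the canonical LR(0) collection (I0 = CLOSURE({[P' → . P]}), then GOTO on every symbol after a dot until no new states appear). It has 13 states:
  I0: { [A → . / P], [P → . / D], [P → . A], [P → . n n ,], [P' → . P] }  — shift
  I1: { [A → . / P], [A → / . P], [C → . A], [C → . n /], [D → . C], [P → . / D], [P → . A], [P → . n n ,], [P → / . D] }  — shift
  I2: { [P → A .] }  — reduce
  I3: { [P' → P .] }  — accept
  I4: { [P → n . n ,] }  — shift
  I5: { [P → n n . ,] }  — shift
  I6: { [P → n n , .] }  — reduce
  I7: { [C → A .], [P → A .] }  — 2 reduces
  I8: { [D → C .] }  — reduce
  I9: { [P → / D .] }  — reduce
  I10: { [A → / P .] }  — reduce
  I11: { [C → n . /], [P → n . n ,] }  — shift
  I12: { [C → n / .] }  — reduce

No state contains both a complete item and a shift item.

Answer: No shift-reduce conflicts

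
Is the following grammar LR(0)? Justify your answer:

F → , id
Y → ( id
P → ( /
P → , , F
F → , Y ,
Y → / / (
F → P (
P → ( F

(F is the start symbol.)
Yes, the grammar is LR(0)

A grammar is LR(0) if no state in the canonical LR(0) collection has:
  - both a shift item (dot before a terminal) and a complete item (shift-reduce conflict), or
  - two or more complete items (reduce-reduce conflict; the accept item [F' → F .] counts as a complete item here).

Augment with F' → F and build the canonical LR(0) collection (I0 = CLOSURE({[F' → . F]}), then GOTO on every symbol after a dot until no new states appear). It has 18 states:
  I0: { [F → . , Y ,], [F → . , id], [F → . P (], [F' → . F], [P → . ( /], [P → . ( F], [P → . , , F] }  — shift
  I1: { [F → . , Y ,], [F → . , id], [F → . P (], [P → ( . /], [P → ( . F], [P → . ( /], [P → . ( F], [P → . , , F] }  — shift
  I2: { [F → , . Y ,], [F → , . id], [P → , . , F], [Y → . ( id], [Y → . / / (] }  — shift
  I3: { [F' → F .] }  — accept
  I4: { [F → P . (] }  — shift
  I5: { [F → P ( .] }  — reduce
  I6: { [Y → ( . id] }  — shift
  I7: { [F → . , Y ,], [F → . , id], [F → . P (], [P → , , . F], [P → . ( /], [P → . ( F], [P → . , , F] }  — shift
  I8: { [Y → / . / (] }  — shift
  I9: { [F → , Y . ,] }  — shift
  I10: { [F → , id .] }  — reduce
  I11: { [F → , Y , .] }  — reduce
  I12: { [Y → / / . (] }  — shift
  I13: { [Y → / / ( .] }  — reduce
  I14: { [P → , , F .] }  — reduce
  I15: { [Y → ( id .] }  — reduce
  I16: { [P → ( / .] }  — reduce
  I17: { [P → ( F .] }  — reduce

Every state is either a pure shift/goto state or contains exactly one complete item and nothing to shift — no conflicts. The grammar is LR(0).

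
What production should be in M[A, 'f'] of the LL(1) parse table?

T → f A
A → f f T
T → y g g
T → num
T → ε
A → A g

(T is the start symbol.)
To find M[A, 'f'], we find productions for A where 'f' is in the predict set (PREDICT(N → α) = (FIRST(α) \ {ε}) ∪ (FOLLOW(N) if α ⇒* ε)).

Relevant sets:
  FIRST(A) = { 'f' }

A → f f T: PREDICT = { 'f' }
  'f' is in predict set, so this production goes in M[A, 'f']
A → A g: PREDICT = { 'f' }
  'f' is in predict set, so this production goes in M[A, 'f']

M[A, 'f'] = A → f f T, A → A g  (a multiply-defined cell — the grammar is not LL(1))

Answer: A → f f T, A → A g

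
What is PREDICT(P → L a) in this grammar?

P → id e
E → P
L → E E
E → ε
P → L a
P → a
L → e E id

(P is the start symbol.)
PREDICT(P → L a) = (FIRST(RHS) \ {ε}) ∪ (FOLLOW(P) if ε ∈ FIRST(RHS), i.e. RHS ⇒* ε)
FIRST(L) = { 'a', 'e', 'id', ε }
FIRST(L a) = { 'a', 'e', 'id' }
ε ∉ FIRST(L a), so FOLLOW(P) is not added.
PREDICT(P → L a) = { 'a', 'e', 'id' }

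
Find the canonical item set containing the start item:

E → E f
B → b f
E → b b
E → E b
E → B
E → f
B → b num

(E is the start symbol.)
First, augment the grammar with E' → E
I₀ = CLOSURE({ [E' → . E] }):
  [E' → . E] has the dot before E: add [E → . E f], [E → . b b], [E → . E b], [E → . B], [E → . f]
  [E → . B] has the dot before B: add [B → . b f], [B → . b num]
No further items can be added.

I₀ = { [B → . b f], [B → . b num], [E → . B], [E → . E b], [E → . E f], [E → . b b], [E → . f], [E' → . E] }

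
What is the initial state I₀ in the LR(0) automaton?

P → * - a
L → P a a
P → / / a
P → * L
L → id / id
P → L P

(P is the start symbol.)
First, augment the grammar with P' → P
I₀ = CLOSURE({ [P' → . P] }):
  [P' → . P] has the dot before P: add [P → . * - a], [P → . / / a], [P → . * L], [P → . L P]
  [P → . L P] has the dot before L: add [L → . P a a], [L → . id / id]
No further items can be added.

I₀ = { [L → . P a a], [L → . id / id], [P → . * - a], [P → . * L], [P → . / / a], [P → . L P], [P' → . P] }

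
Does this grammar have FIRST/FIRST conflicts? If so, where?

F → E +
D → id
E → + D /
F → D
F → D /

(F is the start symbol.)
A FIRST/FIRST conflict occurs when two productions N → α and N → β for the same non-terminal have FIRST(α) ∩ FIRST(β) ≠ ∅ (with ε ∈ FIRST of a nullable right-hand side, so two nullable alternatives also conflict).

FIRST sets of the non-terminals at (or reachable through a nullable prefix from) the front of some alternative:
  FIRST(E) = { '+' }
  FIRST(D) = { 'id' }

Productions for F:
  F → E +: FIRST = { '+' }
  F → D: FIRST = { 'id' }
  F → D /: FIRST = { 'id' }
D, E have only one production, so no FIRST/FIRST conflict is possible there.

Conflict for F: F → D and F → D /
  Overlap: { 'id' }

Answer: Yes. F → D / F → D '/' on { 'id' }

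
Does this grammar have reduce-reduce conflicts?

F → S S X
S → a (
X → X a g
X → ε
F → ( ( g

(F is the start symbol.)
No reduce-reduce conflicts

A reduce-reduce conflict occurs when an LR(0) state has two complete items [A → α .] and [B → β .] — both call for a reduction, and with no lookahead the parser cannot choose between them.

Augment with F' → F and build the canonical LR(0) collection (I0 = CLOSURE({[F' → . F]}), then GOTO on every symbol after a dot until no new states appear). It has 12 states:
  I0: { [F → . ( ( g], [F → . S S X], [F' → . F], [S → . a (] }  — shift
  I1: { [F → ( . ( g] }  — shift
  I2: { [F' → F .] }  — accept
  I3: { [F → S . S X], [S → . a (] }  — shift
  I4: { [S → a . (] }  — shift
  I5: { [S → a ( .] }  — reduce
  I6: { [F → S S . X], [X → . X a g], [X → .] }  — reduce
  I7: { [F → S S X .], [X → X . a g] }  — shift, reduce
  I8: { [X → X a . g] }  — shift
  I9: { [X → X a g .] }  — reduce
  I10: { [F → ( ( . g] }  — shift
  I11: { [F → ( ( g .] }  — reduce

No state contains more than one complete item.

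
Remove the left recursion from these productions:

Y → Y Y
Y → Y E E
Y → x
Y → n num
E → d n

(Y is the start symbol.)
Y is directly left-recursive. The standard transformation for
  A → A α₁ | ... | A α_m | β₁ | ... | β_n
is
  A  → β₁ A' | ... | β_n A'
  A' → α₁ A' | ... | α_m A' | ε

Y → x becomes Y → x Y'
Y → n num becomes Y → n num Y'
Y → Y Y becomes Y' → Y Y'
Y → Y E E becomes Y' → E E Y'
Add Y' → ε

Productions for other non-terminals are unchanged:
  E → d n

Resulting grammar:
Y → x Y'
Y → n num Y'
Y' → Y Y'
Y' → E E Y'
Y' → ε
E → d n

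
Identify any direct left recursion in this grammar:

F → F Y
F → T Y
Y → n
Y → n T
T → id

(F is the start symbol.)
Direct left recursion occurs when N → N α for some non-terminal N (the right-hand side begins with the left-hand side itself).

F → F Y: LEFT RECURSIVE (starts with F)
F → T Y: starts with T
Y → n: starts with n
Y → n T: starts with n
T → id: starts with id

The grammar has direct left recursion on: F.

Answer: Yes, F is left-recursive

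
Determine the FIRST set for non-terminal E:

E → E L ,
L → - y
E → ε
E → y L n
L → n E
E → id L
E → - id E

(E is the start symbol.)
FIRST sets of the other non-terminals involved (by the same procedure, iterated to a fixed point):
  FIRST(L) = { '-', 'n' }

From E → E L ,:
  - E is the symbol being defined: contributes nothing new
    E is nullable, so continue to the next symbol
  - L is a non-terminal: add FIRST(L) \ {ε} = { '-', 'n' }
    L is not nullable, so stop
From E → ε:
  - ε-production, so ε ∈ FIRST(E)
From E → y L n:
  - y is a terminal: add 'y' and stop
From E → id L:
  - id is a terminal: add 'id' and stop
From E → - id E:
  - '-' is a terminal: add '-' and stop

Collecting: FIRST(E) = { '-', 'id', 'n', 'y', ε }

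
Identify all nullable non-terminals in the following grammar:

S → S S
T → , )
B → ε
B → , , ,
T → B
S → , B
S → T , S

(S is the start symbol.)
{ 'B', 'T' }

ε-productions: B → ε
So B is immediately nullable.
T → B: every symbol on the right is nullable, so T is nullable too.
No further non-terminal can be added: every production for the remaining non-terminals contains a terminal or a non-nullable non-terminal.
Nullable = { 'B', 'T' }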